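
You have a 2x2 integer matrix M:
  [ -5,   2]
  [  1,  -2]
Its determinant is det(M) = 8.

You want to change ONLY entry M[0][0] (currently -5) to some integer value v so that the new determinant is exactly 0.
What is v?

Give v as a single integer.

det is linear in entry M[0][0]: det = old_det + (v - -5) * C_00
Cofactor C_00 = -2
Want det = 0: 8 + (v - -5) * -2 = 0
  (v - -5) = -8 / -2 = 4
  v = -5 + (4) = -1

Answer: -1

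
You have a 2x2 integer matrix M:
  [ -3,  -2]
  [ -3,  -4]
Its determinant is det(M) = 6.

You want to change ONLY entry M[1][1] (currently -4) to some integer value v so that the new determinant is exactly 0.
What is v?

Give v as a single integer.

det is linear in entry M[1][1]: det = old_det + (v - -4) * C_11
Cofactor C_11 = -3
Want det = 0: 6 + (v - -4) * -3 = 0
  (v - -4) = -6 / -3 = 2
  v = -4 + (2) = -2

Answer: -2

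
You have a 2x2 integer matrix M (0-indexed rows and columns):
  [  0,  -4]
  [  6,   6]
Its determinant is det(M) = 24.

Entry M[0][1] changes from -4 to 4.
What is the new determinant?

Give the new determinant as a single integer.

Answer: -24

Derivation:
det is linear in row 0: changing M[0][1] by delta changes det by delta * cofactor(0,1).
Cofactor C_01 = (-1)^(0+1) * minor(0,1) = -6
Entry delta = 4 - -4 = 8
Det delta = 8 * -6 = -48
New det = 24 + -48 = -24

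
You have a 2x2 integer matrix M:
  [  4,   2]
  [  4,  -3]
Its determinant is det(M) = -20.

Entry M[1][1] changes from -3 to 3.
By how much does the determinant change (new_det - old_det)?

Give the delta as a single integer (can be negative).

Answer: 24

Derivation:
Cofactor C_11 = 4
Entry delta = 3 - -3 = 6
Det delta = entry_delta * cofactor = 6 * 4 = 24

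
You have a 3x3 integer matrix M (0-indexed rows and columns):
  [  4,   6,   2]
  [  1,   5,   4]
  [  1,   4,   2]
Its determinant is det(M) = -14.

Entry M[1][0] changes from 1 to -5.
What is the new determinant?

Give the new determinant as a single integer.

Answer: 10

Derivation:
det is linear in row 1: changing M[1][0] by delta changes det by delta * cofactor(1,0).
Cofactor C_10 = (-1)^(1+0) * minor(1,0) = -4
Entry delta = -5 - 1 = -6
Det delta = -6 * -4 = 24
New det = -14 + 24 = 10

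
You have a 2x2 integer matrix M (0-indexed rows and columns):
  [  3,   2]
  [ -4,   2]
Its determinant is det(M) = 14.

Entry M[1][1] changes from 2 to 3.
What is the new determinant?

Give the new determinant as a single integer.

det is linear in row 1: changing M[1][1] by delta changes det by delta * cofactor(1,1).
Cofactor C_11 = (-1)^(1+1) * minor(1,1) = 3
Entry delta = 3 - 2 = 1
Det delta = 1 * 3 = 3
New det = 14 + 3 = 17

Answer: 17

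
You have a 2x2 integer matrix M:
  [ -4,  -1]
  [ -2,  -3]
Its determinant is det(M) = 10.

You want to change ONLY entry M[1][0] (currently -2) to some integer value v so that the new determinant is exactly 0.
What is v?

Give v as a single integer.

Answer: -12

Derivation:
det is linear in entry M[1][0]: det = old_det + (v - -2) * C_10
Cofactor C_10 = 1
Want det = 0: 10 + (v - -2) * 1 = 0
  (v - -2) = -10 / 1 = -10
  v = -2 + (-10) = -12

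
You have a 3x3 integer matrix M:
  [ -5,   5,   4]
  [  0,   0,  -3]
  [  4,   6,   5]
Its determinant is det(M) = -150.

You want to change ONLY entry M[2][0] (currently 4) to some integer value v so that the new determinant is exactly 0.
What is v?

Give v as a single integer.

det is linear in entry M[2][0]: det = old_det + (v - 4) * C_20
Cofactor C_20 = -15
Want det = 0: -150 + (v - 4) * -15 = 0
  (v - 4) = 150 / -15 = -10
  v = 4 + (-10) = -6

Answer: -6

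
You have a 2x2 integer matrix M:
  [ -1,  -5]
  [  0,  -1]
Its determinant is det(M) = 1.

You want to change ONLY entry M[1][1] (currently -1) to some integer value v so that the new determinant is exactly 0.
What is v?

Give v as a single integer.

Answer: 0

Derivation:
det is linear in entry M[1][1]: det = old_det + (v - -1) * C_11
Cofactor C_11 = -1
Want det = 0: 1 + (v - -1) * -1 = 0
  (v - -1) = -1 / -1 = 1
  v = -1 + (1) = 0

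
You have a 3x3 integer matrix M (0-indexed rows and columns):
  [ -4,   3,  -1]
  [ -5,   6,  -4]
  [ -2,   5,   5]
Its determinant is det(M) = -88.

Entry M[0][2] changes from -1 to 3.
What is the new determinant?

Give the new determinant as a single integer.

det is linear in row 0: changing M[0][2] by delta changes det by delta * cofactor(0,2).
Cofactor C_02 = (-1)^(0+2) * minor(0,2) = -13
Entry delta = 3 - -1 = 4
Det delta = 4 * -13 = -52
New det = -88 + -52 = -140

Answer: -140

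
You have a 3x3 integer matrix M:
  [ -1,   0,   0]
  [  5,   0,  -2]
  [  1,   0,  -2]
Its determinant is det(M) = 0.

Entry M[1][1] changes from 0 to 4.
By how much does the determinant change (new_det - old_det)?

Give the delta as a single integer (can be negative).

Cofactor C_11 = 2
Entry delta = 4 - 0 = 4
Det delta = entry_delta * cofactor = 4 * 2 = 8

Answer: 8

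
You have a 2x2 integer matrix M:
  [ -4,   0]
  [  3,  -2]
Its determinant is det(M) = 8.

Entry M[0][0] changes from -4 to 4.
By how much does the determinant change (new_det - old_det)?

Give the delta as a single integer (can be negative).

Cofactor C_00 = -2
Entry delta = 4 - -4 = 8
Det delta = entry_delta * cofactor = 8 * -2 = -16

Answer: -16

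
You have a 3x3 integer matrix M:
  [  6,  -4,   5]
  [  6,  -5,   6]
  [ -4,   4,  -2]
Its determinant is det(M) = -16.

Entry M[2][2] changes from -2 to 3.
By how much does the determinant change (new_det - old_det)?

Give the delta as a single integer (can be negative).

Answer: -30

Derivation:
Cofactor C_22 = -6
Entry delta = 3 - -2 = 5
Det delta = entry_delta * cofactor = 5 * -6 = -30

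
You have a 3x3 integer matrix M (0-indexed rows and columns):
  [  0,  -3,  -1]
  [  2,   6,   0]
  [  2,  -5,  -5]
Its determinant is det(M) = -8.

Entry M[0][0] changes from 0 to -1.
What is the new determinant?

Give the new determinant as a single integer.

Answer: 22

Derivation:
det is linear in row 0: changing M[0][0] by delta changes det by delta * cofactor(0,0).
Cofactor C_00 = (-1)^(0+0) * minor(0,0) = -30
Entry delta = -1 - 0 = -1
Det delta = -1 * -30 = 30
New det = -8 + 30 = 22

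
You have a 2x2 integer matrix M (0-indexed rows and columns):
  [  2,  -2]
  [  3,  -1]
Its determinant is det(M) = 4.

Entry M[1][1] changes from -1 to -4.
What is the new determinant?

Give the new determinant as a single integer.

Answer: -2

Derivation:
det is linear in row 1: changing M[1][1] by delta changes det by delta * cofactor(1,1).
Cofactor C_11 = (-1)^(1+1) * minor(1,1) = 2
Entry delta = -4 - -1 = -3
Det delta = -3 * 2 = -6
New det = 4 + -6 = -2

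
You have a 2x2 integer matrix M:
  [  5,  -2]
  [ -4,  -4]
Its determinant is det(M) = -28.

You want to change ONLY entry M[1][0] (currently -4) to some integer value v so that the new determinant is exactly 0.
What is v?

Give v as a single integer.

Answer: 10

Derivation:
det is linear in entry M[1][0]: det = old_det + (v - -4) * C_10
Cofactor C_10 = 2
Want det = 0: -28 + (v - -4) * 2 = 0
  (v - -4) = 28 / 2 = 14
  v = -4 + (14) = 10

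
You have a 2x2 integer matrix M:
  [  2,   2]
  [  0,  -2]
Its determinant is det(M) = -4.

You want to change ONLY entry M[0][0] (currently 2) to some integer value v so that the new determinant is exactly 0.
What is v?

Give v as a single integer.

det is linear in entry M[0][0]: det = old_det + (v - 2) * C_00
Cofactor C_00 = -2
Want det = 0: -4 + (v - 2) * -2 = 0
  (v - 2) = 4 / -2 = -2
  v = 2 + (-2) = 0

Answer: 0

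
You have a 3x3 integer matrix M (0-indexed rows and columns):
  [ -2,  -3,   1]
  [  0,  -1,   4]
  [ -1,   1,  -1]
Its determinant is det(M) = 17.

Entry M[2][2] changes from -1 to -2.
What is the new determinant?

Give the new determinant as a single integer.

Answer: 15

Derivation:
det is linear in row 2: changing M[2][2] by delta changes det by delta * cofactor(2,2).
Cofactor C_22 = (-1)^(2+2) * minor(2,2) = 2
Entry delta = -2 - -1 = -1
Det delta = -1 * 2 = -2
New det = 17 + -2 = 15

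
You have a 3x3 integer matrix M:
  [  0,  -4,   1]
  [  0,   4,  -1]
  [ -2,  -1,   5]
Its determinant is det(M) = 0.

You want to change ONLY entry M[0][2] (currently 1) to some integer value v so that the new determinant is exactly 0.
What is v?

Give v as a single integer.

det is linear in entry M[0][2]: det = old_det + (v - 1) * C_02
Cofactor C_02 = 8
Want det = 0: 0 + (v - 1) * 8 = 0
  (v - 1) = 0 / 8 = 0
  v = 1 + (0) = 1

Answer: 1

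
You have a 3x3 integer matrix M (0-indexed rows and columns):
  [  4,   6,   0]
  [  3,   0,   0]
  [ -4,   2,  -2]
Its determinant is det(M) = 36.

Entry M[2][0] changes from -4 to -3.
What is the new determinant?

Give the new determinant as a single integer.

Answer: 36

Derivation:
det is linear in row 2: changing M[2][0] by delta changes det by delta * cofactor(2,0).
Cofactor C_20 = (-1)^(2+0) * minor(2,0) = 0
Entry delta = -3 - -4 = 1
Det delta = 1 * 0 = 0
New det = 36 + 0 = 36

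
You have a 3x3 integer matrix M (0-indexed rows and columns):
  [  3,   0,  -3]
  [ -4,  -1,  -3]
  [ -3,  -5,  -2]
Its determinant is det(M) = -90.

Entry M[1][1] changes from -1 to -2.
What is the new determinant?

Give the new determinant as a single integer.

det is linear in row 1: changing M[1][1] by delta changes det by delta * cofactor(1,1).
Cofactor C_11 = (-1)^(1+1) * minor(1,1) = -15
Entry delta = -2 - -1 = -1
Det delta = -1 * -15 = 15
New det = -90 + 15 = -75

Answer: -75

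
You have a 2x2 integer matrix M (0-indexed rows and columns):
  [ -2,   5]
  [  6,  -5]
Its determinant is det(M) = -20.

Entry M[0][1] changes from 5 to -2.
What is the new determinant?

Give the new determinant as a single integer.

det is linear in row 0: changing M[0][1] by delta changes det by delta * cofactor(0,1).
Cofactor C_01 = (-1)^(0+1) * minor(0,1) = -6
Entry delta = -2 - 5 = -7
Det delta = -7 * -6 = 42
New det = -20 + 42 = 22

Answer: 22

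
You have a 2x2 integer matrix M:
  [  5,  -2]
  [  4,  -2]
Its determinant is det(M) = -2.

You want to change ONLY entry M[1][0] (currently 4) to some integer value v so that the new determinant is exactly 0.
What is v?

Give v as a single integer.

Answer: 5

Derivation:
det is linear in entry M[1][0]: det = old_det + (v - 4) * C_10
Cofactor C_10 = 2
Want det = 0: -2 + (v - 4) * 2 = 0
  (v - 4) = 2 / 2 = 1
  v = 4 + (1) = 5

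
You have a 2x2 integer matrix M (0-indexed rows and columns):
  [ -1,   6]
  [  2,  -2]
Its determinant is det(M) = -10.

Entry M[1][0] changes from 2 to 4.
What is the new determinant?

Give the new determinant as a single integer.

det is linear in row 1: changing M[1][0] by delta changes det by delta * cofactor(1,0).
Cofactor C_10 = (-1)^(1+0) * minor(1,0) = -6
Entry delta = 4 - 2 = 2
Det delta = 2 * -6 = -12
New det = -10 + -12 = -22

Answer: -22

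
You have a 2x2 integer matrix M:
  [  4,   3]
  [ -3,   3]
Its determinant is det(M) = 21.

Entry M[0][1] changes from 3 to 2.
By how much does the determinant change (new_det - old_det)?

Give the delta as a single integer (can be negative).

Answer: -3

Derivation:
Cofactor C_01 = 3
Entry delta = 2 - 3 = -1
Det delta = entry_delta * cofactor = -1 * 3 = -3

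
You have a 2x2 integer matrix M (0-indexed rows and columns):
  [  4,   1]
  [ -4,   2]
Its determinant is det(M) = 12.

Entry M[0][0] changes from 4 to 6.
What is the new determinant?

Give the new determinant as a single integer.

Answer: 16

Derivation:
det is linear in row 0: changing M[0][0] by delta changes det by delta * cofactor(0,0).
Cofactor C_00 = (-1)^(0+0) * minor(0,0) = 2
Entry delta = 6 - 4 = 2
Det delta = 2 * 2 = 4
New det = 12 + 4 = 16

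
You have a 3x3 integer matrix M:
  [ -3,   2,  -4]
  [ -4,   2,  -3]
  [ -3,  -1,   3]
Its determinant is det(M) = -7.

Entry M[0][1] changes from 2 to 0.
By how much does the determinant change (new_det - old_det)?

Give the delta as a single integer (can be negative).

Answer: -42

Derivation:
Cofactor C_01 = 21
Entry delta = 0 - 2 = -2
Det delta = entry_delta * cofactor = -2 * 21 = -42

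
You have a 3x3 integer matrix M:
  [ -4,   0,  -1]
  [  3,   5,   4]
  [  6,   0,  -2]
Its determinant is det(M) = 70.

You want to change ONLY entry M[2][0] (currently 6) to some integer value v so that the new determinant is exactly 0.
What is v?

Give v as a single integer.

Answer: -8

Derivation:
det is linear in entry M[2][0]: det = old_det + (v - 6) * C_20
Cofactor C_20 = 5
Want det = 0: 70 + (v - 6) * 5 = 0
  (v - 6) = -70 / 5 = -14
  v = 6 + (-14) = -8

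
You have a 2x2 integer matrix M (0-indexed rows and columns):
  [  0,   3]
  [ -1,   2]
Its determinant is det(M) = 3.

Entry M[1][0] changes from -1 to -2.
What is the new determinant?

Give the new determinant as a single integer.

det is linear in row 1: changing M[1][0] by delta changes det by delta * cofactor(1,0).
Cofactor C_10 = (-1)^(1+0) * minor(1,0) = -3
Entry delta = -2 - -1 = -1
Det delta = -1 * -3 = 3
New det = 3 + 3 = 6

Answer: 6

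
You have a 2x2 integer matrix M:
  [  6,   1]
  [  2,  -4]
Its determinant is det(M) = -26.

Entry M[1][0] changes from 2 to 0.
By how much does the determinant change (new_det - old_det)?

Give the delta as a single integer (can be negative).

Answer: 2

Derivation:
Cofactor C_10 = -1
Entry delta = 0 - 2 = -2
Det delta = entry_delta * cofactor = -2 * -1 = 2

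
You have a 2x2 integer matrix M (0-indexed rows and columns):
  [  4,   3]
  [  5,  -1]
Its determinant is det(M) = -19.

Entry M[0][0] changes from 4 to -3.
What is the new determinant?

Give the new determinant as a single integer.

Answer: -12

Derivation:
det is linear in row 0: changing M[0][0] by delta changes det by delta * cofactor(0,0).
Cofactor C_00 = (-1)^(0+0) * minor(0,0) = -1
Entry delta = -3 - 4 = -7
Det delta = -7 * -1 = 7
New det = -19 + 7 = -12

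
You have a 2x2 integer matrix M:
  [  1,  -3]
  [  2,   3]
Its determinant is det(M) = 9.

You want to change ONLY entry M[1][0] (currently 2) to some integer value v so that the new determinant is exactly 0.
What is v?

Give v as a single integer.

det is linear in entry M[1][0]: det = old_det + (v - 2) * C_10
Cofactor C_10 = 3
Want det = 0: 9 + (v - 2) * 3 = 0
  (v - 2) = -9 / 3 = -3
  v = 2 + (-3) = -1

Answer: -1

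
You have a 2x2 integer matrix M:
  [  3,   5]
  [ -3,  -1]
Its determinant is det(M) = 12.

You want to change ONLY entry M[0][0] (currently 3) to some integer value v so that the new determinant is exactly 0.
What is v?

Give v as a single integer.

det is linear in entry M[0][0]: det = old_det + (v - 3) * C_00
Cofactor C_00 = -1
Want det = 0: 12 + (v - 3) * -1 = 0
  (v - 3) = -12 / -1 = 12
  v = 3 + (12) = 15

Answer: 15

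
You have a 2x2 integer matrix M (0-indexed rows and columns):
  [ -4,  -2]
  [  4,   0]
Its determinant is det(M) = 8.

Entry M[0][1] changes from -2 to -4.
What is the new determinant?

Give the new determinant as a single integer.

det is linear in row 0: changing M[0][1] by delta changes det by delta * cofactor(0,1).
Cofactor C_01 = (-1)^(0+1) * minor(0,1) = -4
Entry delta = -4 - -2 = -2
Det delta = -2 * -4 = 8
New det = 8 + 8 = 16

Answer: 16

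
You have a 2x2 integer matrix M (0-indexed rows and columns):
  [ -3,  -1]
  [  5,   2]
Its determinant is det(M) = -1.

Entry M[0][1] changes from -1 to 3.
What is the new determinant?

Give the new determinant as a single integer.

Answer: -21

Derivation:
det is linear in row 0: changing M[0][1] by delta changes det by delta * cofactor(0,1).
Cofactor C_01 = (-1)^(0+1) * minor(0,1) = -5
Entry delta = 3 - -1 = 4
Det delta = 4 * -5 = -20
New det = -1 + -20 = -21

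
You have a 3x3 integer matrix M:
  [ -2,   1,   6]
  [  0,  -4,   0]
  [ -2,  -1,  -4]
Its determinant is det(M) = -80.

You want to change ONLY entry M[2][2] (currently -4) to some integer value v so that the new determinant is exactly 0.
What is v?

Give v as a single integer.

det is linear in entry M[2][2]: det = old_det + (v - -4) * C_22
Cofactor C_22 = 8
Want det = 0: -80 + (v - -4) * 8 = 0
  (v - -4) = 80 / 8 = 10
  v = -4 + (10) = 6

Answer: 6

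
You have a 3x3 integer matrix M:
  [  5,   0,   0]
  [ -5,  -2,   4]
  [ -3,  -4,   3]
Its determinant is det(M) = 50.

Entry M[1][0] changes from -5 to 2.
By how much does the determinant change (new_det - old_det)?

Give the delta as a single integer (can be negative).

Cofactor C_10 = 0
Entry delta = 2 - -5 = 7
Det delta = entry_delta * cofactor = 7 * 0 = 0

Answer: 0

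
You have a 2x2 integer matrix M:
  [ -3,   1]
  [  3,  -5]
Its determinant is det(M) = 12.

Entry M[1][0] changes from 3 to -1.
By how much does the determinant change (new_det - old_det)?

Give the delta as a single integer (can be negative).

Answer: 4

Derivation:
Cofactor C_10 = -1
Entry delta = -1 - 3 = -4
Det delta = entry_delta * cofactor = -4 * -1 = 4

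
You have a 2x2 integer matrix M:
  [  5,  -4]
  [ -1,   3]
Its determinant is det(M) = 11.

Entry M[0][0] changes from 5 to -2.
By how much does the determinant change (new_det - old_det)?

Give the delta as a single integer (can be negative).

Answer: -21

Derivation:
Cofactor C_00 = 3
Entry delta = -2 - 5 = -7
Det delta = entry_delta * cofactor = -7 * 3 = -21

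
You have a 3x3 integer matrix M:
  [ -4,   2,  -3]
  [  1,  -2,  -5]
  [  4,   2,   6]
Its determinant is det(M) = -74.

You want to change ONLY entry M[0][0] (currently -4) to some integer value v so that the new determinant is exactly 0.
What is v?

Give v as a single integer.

Answer: -41

Derivation:
det is linear in entry M[0][0]: det = old_det + (v - -4) * C_00
Cofactor C_00 = -2
Want det = 0: -74 + (v - -4) * -2 = 0
  (v - -4) = 74 / -2 = -37
  v = -4 + (-37) = -41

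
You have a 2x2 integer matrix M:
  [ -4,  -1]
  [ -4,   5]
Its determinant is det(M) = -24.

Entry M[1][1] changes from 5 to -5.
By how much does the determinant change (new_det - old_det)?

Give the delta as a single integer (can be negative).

Cofactor C_11 = -4
Entry delta = -5 - 5 = -10
Det delta = entry_delta * cofactor = -10 * -4 = 40

Answer: 40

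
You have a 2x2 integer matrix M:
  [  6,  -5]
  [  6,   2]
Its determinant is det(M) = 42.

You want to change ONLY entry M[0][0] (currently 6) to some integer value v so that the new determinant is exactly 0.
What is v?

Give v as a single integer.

det is linear in entry M[0][0]: det = old_det + (v - 6) * C_00
Cofactor C_00 = 2
Want det = 0: 42 + (v - 6) * 2 = 0
  (v - 6) = -42 / 2 = -21
  v = 6 + (-21) = -15

Answer: -15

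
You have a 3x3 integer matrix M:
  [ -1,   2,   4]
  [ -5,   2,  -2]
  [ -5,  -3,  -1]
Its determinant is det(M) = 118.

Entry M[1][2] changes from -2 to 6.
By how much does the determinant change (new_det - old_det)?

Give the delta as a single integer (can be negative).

Answer: -104

Derivation:
Cofactor C_12 = -13
Entry delta = 6 - -2 = 8
Det delta = entry_delta * cofactor = 8 * -13 = -104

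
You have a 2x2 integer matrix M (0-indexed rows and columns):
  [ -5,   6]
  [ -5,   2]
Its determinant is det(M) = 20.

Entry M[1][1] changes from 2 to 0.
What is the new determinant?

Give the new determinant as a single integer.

Answer: 30

Derivation:
det is linear in row 1: changing M[1][1] by delta changes det by delta * cofactor(1,1).
Cofactor C_11 = (-1)^(1+1) * minor(1,1) = -5
Entry delta = 0 - 2 = -2
Det delta = -2 * -5 = 10
New det = 20 + 10 = 30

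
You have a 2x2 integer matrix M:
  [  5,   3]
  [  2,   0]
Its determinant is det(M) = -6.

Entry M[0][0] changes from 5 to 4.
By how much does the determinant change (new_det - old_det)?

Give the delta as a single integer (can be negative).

Answer: 0

Derivation:
Cofactor C_00 = 0
Entry delta = 4 - 5 = -1
Det delta = entry_delta * cofactor = -1 * 0 = 0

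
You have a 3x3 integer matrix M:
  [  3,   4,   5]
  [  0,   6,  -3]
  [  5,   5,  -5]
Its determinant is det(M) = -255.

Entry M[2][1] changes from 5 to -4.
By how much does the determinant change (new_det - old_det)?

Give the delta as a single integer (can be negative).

Cofactor C_21 = 9
Entry delta = -4 - 5 = -9
Det delta = entry_delta * cofactor = -9 * 9 = -81

Answer: -81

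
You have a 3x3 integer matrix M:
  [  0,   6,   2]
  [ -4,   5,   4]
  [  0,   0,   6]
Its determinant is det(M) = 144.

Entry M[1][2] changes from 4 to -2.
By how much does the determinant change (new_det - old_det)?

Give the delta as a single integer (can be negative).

Cofactor C_12 = 0
Entry delta = -2 - 4 = -6
Det delta = entry_delta * cofactor = -6 * 0 = 0

Answer: 0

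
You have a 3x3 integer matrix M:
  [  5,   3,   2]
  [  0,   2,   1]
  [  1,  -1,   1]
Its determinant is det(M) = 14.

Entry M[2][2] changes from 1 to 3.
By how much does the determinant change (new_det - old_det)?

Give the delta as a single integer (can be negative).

Answer: 20

Derivation:
Cofactor C_22 = 10
Entry delta = 3 - 1 = 2
Det delta = entry_delta * cofactor = 2 * 10 = 20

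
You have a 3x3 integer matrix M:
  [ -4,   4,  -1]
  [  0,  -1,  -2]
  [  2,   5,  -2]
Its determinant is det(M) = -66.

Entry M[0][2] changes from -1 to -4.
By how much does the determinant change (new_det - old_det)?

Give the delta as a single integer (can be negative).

Cofactor C_02 = 2
Entry delta = -4 - -1 = -3
Det delta = entry_delta * cofactor = -3 * 2 = -6

Answer: -6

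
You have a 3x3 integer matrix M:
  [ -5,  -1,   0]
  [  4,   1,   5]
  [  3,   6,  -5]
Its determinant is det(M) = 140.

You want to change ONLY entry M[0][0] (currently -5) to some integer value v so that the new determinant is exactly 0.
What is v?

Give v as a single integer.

Answer: -1

Derivation:
det is linear in entry M[0][0]: det = old_det + (v - -5) * C_00
Cofactor C_00 = -35
Want det = 0: 140 + (v - -5) * -35 = 0
  (v - -5) = -140 / -35 = 4
  v = -5 + (4) = -1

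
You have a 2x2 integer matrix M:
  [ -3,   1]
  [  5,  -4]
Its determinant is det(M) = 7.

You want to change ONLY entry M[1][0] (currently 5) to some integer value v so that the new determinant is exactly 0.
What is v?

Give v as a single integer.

Answer: 12

Derivation:
det is linear in entry M[1][0]: det = old_det + (v - 5) * C_10
Cofactor C_10 = -1
Want det = 0: 7 + (v - 5) * -1 = 0
  (v - 5) = -7 / -1 = 7
  v = 5 + (7) = 12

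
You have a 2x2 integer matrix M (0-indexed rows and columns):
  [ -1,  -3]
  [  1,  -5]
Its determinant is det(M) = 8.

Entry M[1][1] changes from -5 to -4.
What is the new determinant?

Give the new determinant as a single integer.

det is linear in row 1: changing M[1][1] by delta changes det by delta * cofactor(1,1).
Cofactor C_11 = (-1)^(1+1) * minor(1,1) = -1
Entry delta = -4 - -5 = 1
Det delta = 1 * -1 = -1
New det = 8 + -1 = 7

Answer: 7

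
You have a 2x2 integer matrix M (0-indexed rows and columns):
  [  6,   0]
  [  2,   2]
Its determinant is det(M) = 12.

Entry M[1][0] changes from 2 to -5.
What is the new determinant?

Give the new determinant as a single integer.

det is linear in row 1: changing M[1][0] by delta changes det by delta * cofactor(1,0).
Cofactor C_10 = (-1)^(1+0) * minor(1,0) = 0
Entry delta = -5 - 2 = -7
Det delta = -7 * 0 = 0
New det = 12 + 0 = 12

Answer: 12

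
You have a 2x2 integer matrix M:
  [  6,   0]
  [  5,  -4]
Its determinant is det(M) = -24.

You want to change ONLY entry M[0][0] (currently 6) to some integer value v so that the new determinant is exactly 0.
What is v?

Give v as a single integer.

Answer: 0

Derivation:
det is linear in entry M[0][0]: det = old_det + (v - 6) * C_00
Cofactor C_00 = -4
Want det = 0: -24 + (v - 6) * -4 = 0
  (v - 6) = 24 / -4 = -6
  v = 6 + (-6) = 0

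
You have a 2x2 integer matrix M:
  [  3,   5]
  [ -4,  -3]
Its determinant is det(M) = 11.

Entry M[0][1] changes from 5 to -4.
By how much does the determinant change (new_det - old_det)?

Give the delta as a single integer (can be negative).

Answer: -36

Derivation:
Cofactor C_01 = 4
Entry delta = -4 - 5 = -9
Det delta = entry_delta * cofactor = -9 * 4 = -36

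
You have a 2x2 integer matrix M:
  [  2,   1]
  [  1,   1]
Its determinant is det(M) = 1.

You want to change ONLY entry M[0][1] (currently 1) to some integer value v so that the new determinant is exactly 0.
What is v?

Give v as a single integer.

det is linear in entry M[0][1]: det = old_det + (v - 1) * C_01
Cofactor C_01 = -1
Want det = 0: 1 + (v - 1) * -1 = 0
  (v - 1) = -1 / -1 = 1
  v = 1 + (1) = 2

Answer: 2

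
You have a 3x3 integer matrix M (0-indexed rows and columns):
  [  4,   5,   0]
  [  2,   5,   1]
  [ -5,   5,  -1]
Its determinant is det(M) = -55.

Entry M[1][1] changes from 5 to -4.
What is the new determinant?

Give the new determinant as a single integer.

Answer: -19

Derivation:
det is linear in row 1: changing M[1][1] by delta changes det by delta * cofactor(1,1).
Cofactor C_11 = (-1)^(1+1) * minor(1,1) = -4
Entry delta = -4 - 5 = -9
Det delta = -9 * -4 = 36
New det = -55 + 36 = -19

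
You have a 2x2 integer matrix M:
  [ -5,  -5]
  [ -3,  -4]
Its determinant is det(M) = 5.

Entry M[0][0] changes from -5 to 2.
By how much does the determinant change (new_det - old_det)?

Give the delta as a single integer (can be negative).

Answer: -28

Derivation:
Cofactor C_00 = -4
Entry delta = 2 - -5 = 7
Det delta = entry_delta * cofactor = 7 * -4 = -28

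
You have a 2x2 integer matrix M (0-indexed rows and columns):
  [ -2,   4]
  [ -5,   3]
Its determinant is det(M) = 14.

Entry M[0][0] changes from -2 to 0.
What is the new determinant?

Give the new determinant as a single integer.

det is linear in row 0: changing M[0][0] by delta changes det by delta * cofactor(0,0).
Cofactor C_00 = (-1)^(0+0) * minor(0,0) = 3
Entry delta = 0 - -2 = 2
Det delta = 2 * 3 = 6
New det = 14 + 6 = 20

Answer: 20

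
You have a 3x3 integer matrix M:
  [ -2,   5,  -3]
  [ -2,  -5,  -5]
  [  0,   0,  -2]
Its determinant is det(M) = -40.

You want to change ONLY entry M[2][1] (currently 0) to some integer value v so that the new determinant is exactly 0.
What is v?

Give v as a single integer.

Answer: -10

Derivation:
det is linear in entry M[2][1]: det = old_det + (v - 0) * C_21
Cofactor C_21 = -4
Want det = 0: -40 + (v - 0) * -4 = 0
  (v - 0) = 40 / -4 = -10
  v = 0 + (-10) = -10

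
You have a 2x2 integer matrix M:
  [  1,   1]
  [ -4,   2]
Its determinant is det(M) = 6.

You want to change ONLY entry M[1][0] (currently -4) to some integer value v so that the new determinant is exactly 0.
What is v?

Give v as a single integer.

Answer: 2

Derivation:
det is linear in entry M[1][0]: det = old_det + (v - -4) * C_10
Cofactor C_10 = -1
Want det = 0: 6 + (v - -4) * -1 = 0
  (v - -4) = -6 / -1 = 6
  v = -4 + (6) = 2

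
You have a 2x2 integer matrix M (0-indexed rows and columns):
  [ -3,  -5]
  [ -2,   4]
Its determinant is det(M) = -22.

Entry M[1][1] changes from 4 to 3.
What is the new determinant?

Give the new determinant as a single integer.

Answer: -19

Derivation:
det is linear in row 1: changing M[1][1] by delta changes det by delta * cofactor(1,1).
Cofactor C_11 = (-1)^(1+1) * minor(1,1) = -3
Entry delta = 3 - 4 = -1
Det delta = -1 * -3 = 3
New det = -22 + 3 = -19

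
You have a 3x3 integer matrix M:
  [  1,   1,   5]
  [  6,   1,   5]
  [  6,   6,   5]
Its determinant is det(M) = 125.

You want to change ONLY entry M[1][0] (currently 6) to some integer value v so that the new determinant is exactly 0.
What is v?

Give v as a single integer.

Answer: 1

Derivation:
det is linear in entry M[1][0]: det = old_det + (v - 6) * C_10
Cofactor C_10 = 25
Want det = 0: 125 + (v - 6) * 25 = 0
  (v - 6) = -125 / 25 = -5
  v = 6 + (-5) = 1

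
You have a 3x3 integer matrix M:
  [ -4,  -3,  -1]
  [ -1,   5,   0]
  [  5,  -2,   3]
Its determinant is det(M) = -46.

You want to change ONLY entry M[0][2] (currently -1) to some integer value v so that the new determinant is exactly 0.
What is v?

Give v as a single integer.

Answer: -3

Derivation:
det is linear in entry M[0][2]: det = old_det + (v - -1) * C_02
Cofactor C_02 = -23
Want det = 0: -46 + (v - -1) * -23 = 0
  (v - -1) = 46 / -23 = -2
  v = -1 + (-2) = -3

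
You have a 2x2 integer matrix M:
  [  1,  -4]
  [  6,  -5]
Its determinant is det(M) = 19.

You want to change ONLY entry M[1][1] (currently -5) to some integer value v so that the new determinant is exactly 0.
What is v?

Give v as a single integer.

Answer: -24

Derivation:
det is linear in entry M[1][1]: det = old_det + (v - -5) * C_11
Cofactor C_11 = 1
Want det = 0: 19 + (v - -5) * 1 = 0
  (v - -5) = -19 / 1 = -19
  v = -5 + (-19) = -24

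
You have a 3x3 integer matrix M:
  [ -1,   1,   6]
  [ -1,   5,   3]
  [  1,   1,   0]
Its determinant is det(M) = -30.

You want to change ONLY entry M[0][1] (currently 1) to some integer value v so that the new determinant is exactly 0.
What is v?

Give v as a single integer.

Answer: 11

Derivation:
det is linear in entry M[0][1]: det = old_det + (v - 1) * C_01
Cofactor C_01 = 3
Want det = 0: -30 + (v - 1) * 3 = 0
  (v - 1) = 30 / 3 = 10
  v = 1 + (10) = 11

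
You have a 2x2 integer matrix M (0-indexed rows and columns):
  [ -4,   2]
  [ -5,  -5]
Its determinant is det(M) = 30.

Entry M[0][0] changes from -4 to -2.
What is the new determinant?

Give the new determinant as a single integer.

Answer: 20

Derivation:
det is linear in row 0: changing M[0][0] by delta changes det by delta * cofactor(0,0).
Cofactor C_00 = (-1)^(0+0) * minor(0,0) = -5
Entry delta = -2 - -4 = 2
Det delta = 2 * -5 = -10
New det = 30 + -10 = 20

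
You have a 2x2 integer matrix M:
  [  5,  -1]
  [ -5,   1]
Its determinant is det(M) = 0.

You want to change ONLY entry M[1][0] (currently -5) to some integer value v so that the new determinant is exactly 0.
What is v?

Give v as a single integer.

Answer: -5

Derivation:
det is linear in entry M[1][0]: det = old_det + (v - -5) * C_10
Cofactor C_10 = 1
Want det = 0: 0 + (v - -5) * 1 = 0
  (v - -5) = 0 / 1 = 0
  v = -5 + (0) = -5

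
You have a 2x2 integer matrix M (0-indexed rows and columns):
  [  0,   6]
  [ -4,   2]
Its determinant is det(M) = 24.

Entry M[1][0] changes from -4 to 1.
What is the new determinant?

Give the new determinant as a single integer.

det is linear in row 1: changing M[1][0] by delta changes det by delta * cofactor(1,0).
Cofactor C_10 = (-1)^(1+0) * minor(1,0) = -6
Entry delta = 1 - -4 = 5
Det delta = 5 * -6 = -30
New det = 24 + -30 = -6

Answer: -6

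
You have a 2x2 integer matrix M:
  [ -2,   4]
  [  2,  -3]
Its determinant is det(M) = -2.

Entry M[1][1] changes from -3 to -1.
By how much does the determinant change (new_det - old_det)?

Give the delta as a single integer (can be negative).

Cofactor C_11 = -2
Entry delta = -1 - -3 = 2
Det delta = entry_delta * cofactor = 2 * -2 = -4

Answer: -4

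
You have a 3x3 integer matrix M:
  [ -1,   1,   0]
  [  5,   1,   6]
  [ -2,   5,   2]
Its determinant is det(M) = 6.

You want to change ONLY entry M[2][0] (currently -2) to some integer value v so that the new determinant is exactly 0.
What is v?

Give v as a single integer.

det is linear in entry M[2][0]: det = old_det + (v - -2) * C_20
Cofactor C_20 = 6
Want det = 0: 6 + (v - -2) * 6 = 0
  (v - -2) = -6 / 6 = -1
  v = -2 + (-1) = -3

Answer: -3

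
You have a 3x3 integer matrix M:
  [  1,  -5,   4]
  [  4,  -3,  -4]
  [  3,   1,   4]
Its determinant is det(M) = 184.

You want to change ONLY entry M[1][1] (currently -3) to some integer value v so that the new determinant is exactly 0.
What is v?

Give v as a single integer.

det is linear in entry M[1][1]: det = old_det + (v - -3) * C_11
Cofactor C_11 = -8
Want det = 0: 184 + (v - -3) * -8 = 0
  (v - -3) = -184 / -8 = 23
  v = -3 + (23) = 20

Answer: 20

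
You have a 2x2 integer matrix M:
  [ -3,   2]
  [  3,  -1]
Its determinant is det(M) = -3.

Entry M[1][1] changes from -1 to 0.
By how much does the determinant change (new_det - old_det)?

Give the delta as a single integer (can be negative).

Answer: -3

Derivation:
Cofactor C_11 = -3
Entry delta = 0 - -1 = 1
Det delta = entry_delta * cofactor = 1 * -3 = -3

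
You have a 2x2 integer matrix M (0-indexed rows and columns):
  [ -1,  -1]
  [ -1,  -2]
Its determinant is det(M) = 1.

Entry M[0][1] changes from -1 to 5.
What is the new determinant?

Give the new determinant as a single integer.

det is linear in row 0: changing M[0][1] by delta changes det by delta * cofactor(0,1).
Cofactor C_01 = (-1)^(0+1) * minor(0,1) = 1
Entry delta = 5 - -1 = 6
Det delta = 6 * 1 = 6
New det = 1 + 6 = 7

Answer: 7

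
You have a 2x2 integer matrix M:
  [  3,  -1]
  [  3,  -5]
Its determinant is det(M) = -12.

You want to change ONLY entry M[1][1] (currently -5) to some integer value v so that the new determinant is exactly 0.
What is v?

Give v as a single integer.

Answer: -1

Derivation:
det is linear in entry M[1][1]: det = old_det + (v - -5) * C_11
Cofactor C_11 = 3
Want det = 0: -12 + (v - -5) * 3 = 0
  (v - -5) = 12 / 3 = 4
  v = -5 + (4) = -1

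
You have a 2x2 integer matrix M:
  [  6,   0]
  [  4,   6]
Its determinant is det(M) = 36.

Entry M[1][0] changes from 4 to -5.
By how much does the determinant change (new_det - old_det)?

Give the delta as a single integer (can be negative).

Answer: 0

Derivation:
Cofactor C_10 = 0
Entry delta = -5 - 4 = -9
Det delta = entry_delta * cofactor = -9 * 0 = 0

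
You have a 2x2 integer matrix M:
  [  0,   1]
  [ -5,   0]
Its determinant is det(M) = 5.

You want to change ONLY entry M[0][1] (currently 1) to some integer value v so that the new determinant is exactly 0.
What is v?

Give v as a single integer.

det is linear in entry M[0][1]: det = old_det + (v - 1) * C_01
Cofactor C_01 = 5
Want det = 0: 5 + (v - 1) * 5 = 0
  (v - 1) = -5 / 5 = -1
  v = 1 + (-1) = 0

Answer: 0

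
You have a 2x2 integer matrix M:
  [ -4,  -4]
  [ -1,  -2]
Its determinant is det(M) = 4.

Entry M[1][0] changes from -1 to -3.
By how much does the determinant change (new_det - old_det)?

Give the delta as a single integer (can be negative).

Cofactor C_10 = 4
Entry delta = -3 - -1 = -2
Det delta = entry_delta * cofactor = -2 * 4 = -8

Answer: -8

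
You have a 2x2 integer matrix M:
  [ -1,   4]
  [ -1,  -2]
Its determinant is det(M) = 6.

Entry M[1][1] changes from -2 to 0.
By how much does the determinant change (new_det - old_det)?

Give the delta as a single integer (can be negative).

Cofactor C_11 = -1
Entry delta = 0 - -2 = 2
Det delta = entry_delta * cofactor = 2 * -1 = -2

Answer: -2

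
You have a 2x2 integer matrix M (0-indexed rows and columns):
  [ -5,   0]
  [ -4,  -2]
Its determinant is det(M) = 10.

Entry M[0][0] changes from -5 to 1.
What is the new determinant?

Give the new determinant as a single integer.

det is linear in row 0: changing M[0][0] by delta changes det by delta * cofactor(0,0).
Cofactor C_00 = (-1)^(0+0) * minor(0,0) = -2
Entry delta = 1 - -5 = 6
Det delta = 6 * -2 = -12
New det = 10 + -12 = -2

Answer: -2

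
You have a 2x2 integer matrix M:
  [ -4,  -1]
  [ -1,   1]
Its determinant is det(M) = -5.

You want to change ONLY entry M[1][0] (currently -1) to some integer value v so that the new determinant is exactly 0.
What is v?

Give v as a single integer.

det is linear in entry M[1][0]: det = old_det + (v - -1) * C_10
Cofactor C_10 = 1
Want det = 0: -5 + (v - -1) * 1 = 0
  (v - -1) = 5 / 1 = 5
  v = -1 + (5) = 4

Answer: 4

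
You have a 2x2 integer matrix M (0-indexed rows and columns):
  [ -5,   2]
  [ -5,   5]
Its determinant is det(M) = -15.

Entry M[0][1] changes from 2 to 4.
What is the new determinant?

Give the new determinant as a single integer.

det is linear in row 0: changing M[0][1] by delta changes det by delta * cofactor(0,1).
Cofactor C_01 = (-1)^(0+1) * minor(0,1) = 5
Entry delta = 4 - 2 = 2
Det delta = 2 * 5 = 10
New det = -15 + 10 = -5

Answer: -5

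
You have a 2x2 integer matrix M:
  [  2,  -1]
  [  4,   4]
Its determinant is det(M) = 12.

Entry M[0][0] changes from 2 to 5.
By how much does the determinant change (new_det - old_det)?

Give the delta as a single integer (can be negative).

Answer: 12

Derivation:
Cofactor C_00 = 4
Entry delta = 5 - 2 = 3
Det delta = entry_delta * cofactor = 3 * 4 = 12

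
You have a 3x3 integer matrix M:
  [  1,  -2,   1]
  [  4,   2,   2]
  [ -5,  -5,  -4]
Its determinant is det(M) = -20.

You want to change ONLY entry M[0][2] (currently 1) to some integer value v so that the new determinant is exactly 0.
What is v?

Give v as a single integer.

det is linear in entry M[0][2]: det = old_det + (v - 1) * C_02
Cofactor C_02 = -10
Want det = 0: -20 + (v - 1) * -10 = 0
  (v - 1) = 20 / -10 = -2
  v = 1 + (-2) = -1

Answer: -1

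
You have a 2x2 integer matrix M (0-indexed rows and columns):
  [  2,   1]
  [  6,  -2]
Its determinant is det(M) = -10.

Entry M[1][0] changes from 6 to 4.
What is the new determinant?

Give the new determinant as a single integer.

Answer: -8

Derivation:
det is linear in row 1: changing M[1][0] by delta changes det by delta * cofactor(1,0).
Cofactor C_10 = (-1)^(1+0) * minor(1,0) = -1
Entry delta = 4 - 6 = -2
Det delta = -2 * -1 = 2
New det = -10 + 2 = -8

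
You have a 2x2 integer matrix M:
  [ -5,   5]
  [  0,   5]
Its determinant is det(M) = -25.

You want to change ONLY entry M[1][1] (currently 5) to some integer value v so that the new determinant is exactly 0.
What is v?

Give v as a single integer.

det is linear in entry M[1][1]: det = old_det + (v - 5) * C_11
Cofactor C_11 = -5
Want det = 0: -25 + (v - 5) * -5 = 0
  (v - 5) = 25 / -5 = -5
  v = 5 + (-5) = 0

Answer: 0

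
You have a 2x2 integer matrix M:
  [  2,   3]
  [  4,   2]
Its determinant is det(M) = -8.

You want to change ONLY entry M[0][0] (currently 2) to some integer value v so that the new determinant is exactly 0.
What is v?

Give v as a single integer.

Answer: 6

Derivation:
det is linear in entry M[0][0]: det = old_det + (v - 2) * C_00
Cofactor C_00 = 2
Want det = 0: -8 + (v - 2) * 2 = 0
  (v - 2) = 8 / 2 = 4
  v = 2 + (4) = 6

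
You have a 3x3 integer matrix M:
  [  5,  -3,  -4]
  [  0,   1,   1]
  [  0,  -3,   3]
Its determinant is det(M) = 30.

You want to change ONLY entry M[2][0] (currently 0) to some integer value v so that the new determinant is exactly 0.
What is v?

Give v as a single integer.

Answer: -30

Derivation:
det is linear in entry M[2][0]: det = old_det + (v - 0) * C_20
Cofactor C_20 = 1
Want det = 0: 30 + (v - 0) * 1 = 0
  (v - 0) = -30 / 1 = -30
  v = 0 + (-30) = -30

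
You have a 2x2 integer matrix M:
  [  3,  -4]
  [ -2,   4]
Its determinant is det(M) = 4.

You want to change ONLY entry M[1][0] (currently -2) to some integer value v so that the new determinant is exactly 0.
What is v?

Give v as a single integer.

Answer: -3

Derivation:
det is linear in entry M[1][0]: det = old_det + (v - -2) * C_10
Cofactor C_10 = 4
Want det = 0: 4 + (v - -2) * 4 = 0
  (v - -2) = -4 / 4 = -1
  v = -2 + (-1) = -3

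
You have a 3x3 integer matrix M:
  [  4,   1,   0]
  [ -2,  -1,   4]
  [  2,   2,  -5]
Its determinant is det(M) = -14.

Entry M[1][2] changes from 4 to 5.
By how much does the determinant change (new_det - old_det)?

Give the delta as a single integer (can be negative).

Cofactor C_12 = -6
Entry delta = 5 - 4 = 1
Det delta = entry_delta * cofactor = 1 * -6 = -6

Answer: -6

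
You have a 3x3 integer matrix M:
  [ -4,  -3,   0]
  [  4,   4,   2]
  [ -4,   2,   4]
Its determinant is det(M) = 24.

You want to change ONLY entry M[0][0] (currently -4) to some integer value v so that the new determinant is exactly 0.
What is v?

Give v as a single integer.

det is linear in entry M[0][0]: det = old_det + (v - -4) * C_00
Cofactor C_00 = 12
Want det = 0: 24 + (v - -4) * 12 = 0
  (v - -4) = -24 / 12 = -2
  v = -4 + (-2) = -6

Answer: -6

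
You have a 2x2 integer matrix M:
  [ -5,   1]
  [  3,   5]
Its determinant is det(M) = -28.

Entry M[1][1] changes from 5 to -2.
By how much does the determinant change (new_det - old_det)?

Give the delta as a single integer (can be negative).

Answer: 35

Derivation:
Cofactor C_11 = -5
Entry delta = -2 - 5 = -7
Det delta = entry_delta * cofactor = -7 * -5 = 35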